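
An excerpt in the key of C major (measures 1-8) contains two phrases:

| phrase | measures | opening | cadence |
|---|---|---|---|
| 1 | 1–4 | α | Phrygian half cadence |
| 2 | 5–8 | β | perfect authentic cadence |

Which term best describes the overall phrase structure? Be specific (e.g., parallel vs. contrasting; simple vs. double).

Phrase 1 ends with a Phrygian half cadence (weaker) and phrase 2 with a perfect authentic cadence (stronger): antecedent + consequent = a period.
The two phrases open with different material (α / β), so the period is contrasting.

contrasting period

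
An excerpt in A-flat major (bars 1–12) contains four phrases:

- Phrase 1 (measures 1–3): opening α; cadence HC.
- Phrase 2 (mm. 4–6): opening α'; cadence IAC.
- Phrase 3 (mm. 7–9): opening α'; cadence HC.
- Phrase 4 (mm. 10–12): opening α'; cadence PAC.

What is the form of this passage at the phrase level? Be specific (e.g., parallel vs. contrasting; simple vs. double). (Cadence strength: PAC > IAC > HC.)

Four phrases in two halves: the first half (bars 1–6) ends with an imperfect authentic cadence, the second (bars 7-12) with a perfect authentic cadence — a large antecedent–consequent pair, i.e. a double period.
Phrase 3 begins with the same material as phrase 1, making it parallel.

parallel double period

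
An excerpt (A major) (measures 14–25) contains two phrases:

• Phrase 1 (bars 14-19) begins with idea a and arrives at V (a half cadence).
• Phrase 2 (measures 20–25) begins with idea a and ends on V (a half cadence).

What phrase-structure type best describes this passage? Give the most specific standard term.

repeated phrase

Both phrases have the same opening (a) and the same cadence (half cadence): the second is a restatement, not a consequent, so this is a repeated phrase rather than a period.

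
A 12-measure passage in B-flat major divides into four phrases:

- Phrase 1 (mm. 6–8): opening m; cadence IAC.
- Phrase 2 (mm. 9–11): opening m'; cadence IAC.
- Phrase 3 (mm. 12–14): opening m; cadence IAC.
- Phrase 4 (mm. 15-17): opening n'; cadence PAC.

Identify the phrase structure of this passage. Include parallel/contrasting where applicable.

parallel double period

Four phrases in two halves: the first half (measures 6–11) ends with an imperfect authentic cadence, the second (bars 12–17) with a perfect authentic cadence — a large antecedent–consequent pair, i.e. a double period.
Phrase 3 begins with the same material as phrase 1, making it parallel.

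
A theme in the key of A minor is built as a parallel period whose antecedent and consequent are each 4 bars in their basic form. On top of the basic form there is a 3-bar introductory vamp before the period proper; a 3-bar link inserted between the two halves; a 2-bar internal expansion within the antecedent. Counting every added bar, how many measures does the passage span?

Basic parallel period: 4 + 4 = 8 bars.
8 (basic form) + 3 (introduction) + 3 (link) + 2 (internal expansion) = 16.

16 measures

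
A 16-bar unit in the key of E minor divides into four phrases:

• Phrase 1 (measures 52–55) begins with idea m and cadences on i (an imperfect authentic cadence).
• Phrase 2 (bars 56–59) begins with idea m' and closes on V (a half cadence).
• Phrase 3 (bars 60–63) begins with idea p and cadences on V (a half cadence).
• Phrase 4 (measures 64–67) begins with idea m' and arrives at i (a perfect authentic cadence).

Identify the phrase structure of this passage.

contrasting double period

Four phrases in two halves: the first half (bars 52–59) ends with a half cadence, the second (bars 60–67) with a perfect authentic cadence — a large antecedent–consequent pair, i.e. a double period.
Phrase 3 begins with different material from phrase 1, making it contrasting.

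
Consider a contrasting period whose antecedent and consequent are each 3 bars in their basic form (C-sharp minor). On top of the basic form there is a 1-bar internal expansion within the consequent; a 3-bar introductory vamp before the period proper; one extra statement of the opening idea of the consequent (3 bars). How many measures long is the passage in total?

13 measures

Basic contrasting period: 3 + 3 = 6 bars.
6 (basic form) + 1 (internal expansion) + 3 (introduction) + 3 (extra statement) = 13.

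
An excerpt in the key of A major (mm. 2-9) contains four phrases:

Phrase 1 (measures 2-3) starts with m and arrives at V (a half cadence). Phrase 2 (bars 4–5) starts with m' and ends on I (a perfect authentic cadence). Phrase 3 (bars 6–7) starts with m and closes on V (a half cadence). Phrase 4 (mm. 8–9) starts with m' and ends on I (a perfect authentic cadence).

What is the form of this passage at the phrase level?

The cadence pattern HC–PAC–HC–PAC is weak–strong twice, and phrases 3–4 restate phrases 1–2: a period heard twice, not a double period (which would end weakly at phrase 2).

repeated period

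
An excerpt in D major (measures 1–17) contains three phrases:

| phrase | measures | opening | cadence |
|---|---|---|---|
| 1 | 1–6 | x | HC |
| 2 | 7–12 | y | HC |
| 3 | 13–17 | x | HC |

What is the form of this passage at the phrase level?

phrase group

The final phrase closes with a half cadence, which is not stronger than the preceding half cadence; the 3 phrases lack an overall antecedent–consequent design and so form a phrase group.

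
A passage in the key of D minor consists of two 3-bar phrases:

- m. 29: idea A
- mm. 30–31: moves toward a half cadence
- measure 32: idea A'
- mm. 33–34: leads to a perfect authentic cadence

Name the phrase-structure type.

Phrase 1 ends with a half cadence (weaker) and phrase 2 with a perfect authentic cadence (stronger): antecedent + consequent = a period.
The two phrases open with the same material (A / A'), so the period is parallel.

parallel period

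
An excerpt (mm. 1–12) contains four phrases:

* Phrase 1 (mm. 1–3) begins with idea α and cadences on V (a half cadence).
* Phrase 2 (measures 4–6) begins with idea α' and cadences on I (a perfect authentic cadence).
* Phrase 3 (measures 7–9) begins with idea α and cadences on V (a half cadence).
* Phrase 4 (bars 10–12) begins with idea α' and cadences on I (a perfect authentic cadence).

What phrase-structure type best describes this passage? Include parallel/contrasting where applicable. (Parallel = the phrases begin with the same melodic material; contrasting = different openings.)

The cadence pattern HC–PAC–HC–PAC is weak–strong twice, and phrases 3–4 restate phrases 1–2: a period heard twice, not a double period (which would end weakly at phrase 2).

repeated period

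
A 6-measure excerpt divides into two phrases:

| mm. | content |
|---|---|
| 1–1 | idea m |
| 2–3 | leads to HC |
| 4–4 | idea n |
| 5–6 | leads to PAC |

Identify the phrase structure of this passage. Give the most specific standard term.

Phrase 1 ends with a half cadence (weaker) and phrase 2 with a perfect authentic cadence (stronger): antecedent + consequent = a period.
The two phrases open with different material (m / n), so the period is contrasting.

contrasting period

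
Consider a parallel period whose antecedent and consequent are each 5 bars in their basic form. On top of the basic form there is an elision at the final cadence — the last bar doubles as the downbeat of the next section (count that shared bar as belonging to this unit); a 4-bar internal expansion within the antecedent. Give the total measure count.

14 measures

Basic parallel period: 5 + 5 = 10 bars.
10 (basic form) + 4 (internal expansion) = 14.
The elision shares a bar with the next section but does not change this unit's count.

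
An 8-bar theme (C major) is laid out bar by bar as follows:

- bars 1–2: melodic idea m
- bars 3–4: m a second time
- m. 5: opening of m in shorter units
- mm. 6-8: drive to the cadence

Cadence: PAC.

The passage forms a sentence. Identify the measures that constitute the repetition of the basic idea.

measures 3–4

The presentation of a sentence is the basic idea (mm. 1-2) plus its repetition (mm. 3–4); the repetition of the basic idea is therefore mm. 3–4.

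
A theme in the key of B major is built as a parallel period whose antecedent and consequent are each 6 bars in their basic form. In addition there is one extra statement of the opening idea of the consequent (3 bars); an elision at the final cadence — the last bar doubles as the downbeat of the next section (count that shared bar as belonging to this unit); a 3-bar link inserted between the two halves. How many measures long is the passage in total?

18 measures

Basic parallel period: 6 + 6 = 12 bars.
12 (basic form) + 3 (extra statement) + 3 (link) = 18.
The elision shares a bar with the next section but does not change this unit's count.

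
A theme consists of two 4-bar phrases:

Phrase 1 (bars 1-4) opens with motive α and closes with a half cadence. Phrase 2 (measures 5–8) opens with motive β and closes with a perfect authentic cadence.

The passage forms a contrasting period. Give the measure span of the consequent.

The antecedent is the phrase ending with the weaker cadence (half cadence, phrase 1) and the consequent the one ending more conclusively (perfect authentic cadence, phrase 2); the consequent is bars 5–8.

measures 5–8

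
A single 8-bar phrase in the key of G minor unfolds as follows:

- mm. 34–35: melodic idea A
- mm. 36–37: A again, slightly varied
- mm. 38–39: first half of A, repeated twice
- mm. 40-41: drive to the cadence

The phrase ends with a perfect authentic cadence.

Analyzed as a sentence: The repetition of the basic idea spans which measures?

measures 36–37

The presentation of a sentence is the basic idea (mm. 34-35) plus its repetition (bars 36–37); the repetition of the basic idea is therefore measures 36–37.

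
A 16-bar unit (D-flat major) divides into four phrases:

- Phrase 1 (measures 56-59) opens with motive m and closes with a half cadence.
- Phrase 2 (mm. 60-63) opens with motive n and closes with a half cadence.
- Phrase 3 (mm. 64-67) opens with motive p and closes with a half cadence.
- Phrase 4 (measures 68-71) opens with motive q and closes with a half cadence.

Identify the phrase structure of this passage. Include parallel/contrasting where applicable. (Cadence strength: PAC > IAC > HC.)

Phrase 4 ends with a half cadence, no stronger than phrase 2's half cadence, so the four phrases do not form a double period; nor do phrases 3–4 duplicate 1–2, so it is not a repeated period. With no phrase reaching a conclusive cadence, the passage is a phrase group.

phrase group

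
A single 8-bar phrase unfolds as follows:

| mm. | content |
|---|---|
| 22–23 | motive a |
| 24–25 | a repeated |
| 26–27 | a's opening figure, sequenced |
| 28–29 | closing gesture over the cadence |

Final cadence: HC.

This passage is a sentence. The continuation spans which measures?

measures 26–29

After the presentation (measures 22-25), the continuation covers the fragmentation through the cadence: measures 26–29.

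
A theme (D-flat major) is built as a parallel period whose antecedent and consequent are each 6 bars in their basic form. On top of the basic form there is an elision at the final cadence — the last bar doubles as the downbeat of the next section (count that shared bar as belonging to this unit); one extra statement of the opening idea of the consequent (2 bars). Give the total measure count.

14 measures

Basic parallel period: 6 + 6 = 12 bars.
12 (basic form) + 2 (extra statement) = 14.
The elision shares a bar with the next section but does not change this unit's count.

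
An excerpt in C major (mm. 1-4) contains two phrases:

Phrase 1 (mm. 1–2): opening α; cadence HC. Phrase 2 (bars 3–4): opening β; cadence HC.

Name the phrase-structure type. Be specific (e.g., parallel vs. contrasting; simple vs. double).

phrase group

The second phrase closes with a half cadence, which is not stronger than the first phrase's half cadence; without a weak→strong cadential pair there is no antecedent–consequent relationship, so this is a phrase group rather than a period.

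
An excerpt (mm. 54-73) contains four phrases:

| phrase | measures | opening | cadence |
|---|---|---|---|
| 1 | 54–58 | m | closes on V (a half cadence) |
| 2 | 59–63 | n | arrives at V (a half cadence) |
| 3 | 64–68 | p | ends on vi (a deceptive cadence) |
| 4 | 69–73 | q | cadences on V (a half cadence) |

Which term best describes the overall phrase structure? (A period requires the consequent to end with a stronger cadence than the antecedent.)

phrase group

Phrase 4 ends with a half cadence, no stronger than phrase 2's half cadence, so the four phrases do not form a double period; nor do phrases 3–4 duplicate 1–2, so it is not a repeated period. With no phrase reaching a conclusive cadence, the passage is a phrase group.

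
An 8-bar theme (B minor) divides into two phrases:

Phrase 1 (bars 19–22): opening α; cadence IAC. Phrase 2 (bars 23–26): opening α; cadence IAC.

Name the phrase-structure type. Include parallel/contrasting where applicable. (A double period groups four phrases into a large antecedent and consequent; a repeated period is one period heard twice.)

Both phrases have the same opening (α) and the same cadence (imperfect authentic cadence): the second is a restatement, not a consequent, so this is a repeated phrase rather than a period.

repeated phrase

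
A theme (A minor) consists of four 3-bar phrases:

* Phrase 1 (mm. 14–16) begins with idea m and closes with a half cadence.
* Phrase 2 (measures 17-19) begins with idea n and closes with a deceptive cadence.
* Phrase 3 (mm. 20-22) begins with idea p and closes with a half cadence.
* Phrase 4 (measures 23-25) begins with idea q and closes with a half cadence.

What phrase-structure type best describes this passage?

phrase group

Phrase 4 ends with a half cadence, no stronger than phrase 2's deceptive cadence, so the four phrases do not form a double period; nor do phrases 3–4 duplicate 1–2, so it is not a repeated period. With no phrase reaching a conclusive cadence, the passage is a phrase group.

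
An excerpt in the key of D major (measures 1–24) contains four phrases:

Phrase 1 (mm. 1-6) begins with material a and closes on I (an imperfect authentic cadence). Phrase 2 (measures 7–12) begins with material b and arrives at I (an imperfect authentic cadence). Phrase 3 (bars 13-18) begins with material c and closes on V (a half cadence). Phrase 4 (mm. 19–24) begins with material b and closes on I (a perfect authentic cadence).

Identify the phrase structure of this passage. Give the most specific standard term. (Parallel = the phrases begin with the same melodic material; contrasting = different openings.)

Four phrases in two halves: the first half (mm. 1-12) ends with an imperfect authentic cadence, the second (mm. 13–24) with a perfect authentic cadence — a large antecedent–consequent pair, i.e. a double period.
Phrase 3 begins with different material from phrase 1, making it contrasting.

contrasting double period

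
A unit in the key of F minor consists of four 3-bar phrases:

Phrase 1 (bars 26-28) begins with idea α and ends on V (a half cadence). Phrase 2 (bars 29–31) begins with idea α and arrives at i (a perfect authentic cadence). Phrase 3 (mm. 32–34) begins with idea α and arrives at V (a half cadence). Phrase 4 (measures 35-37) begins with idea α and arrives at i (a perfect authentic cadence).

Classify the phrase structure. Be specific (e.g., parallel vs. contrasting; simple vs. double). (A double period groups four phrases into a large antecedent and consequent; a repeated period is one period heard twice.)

The cadence pattern HC–PAC–HC–PAC is weak–strong twice, and phrases 3–4 restate phrases 1–2: a period heard twice, not a double period (which would end weakly at phrase 2).

repeated period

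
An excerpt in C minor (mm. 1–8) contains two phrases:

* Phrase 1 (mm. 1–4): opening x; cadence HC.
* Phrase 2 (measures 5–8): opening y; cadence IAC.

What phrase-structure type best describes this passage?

contrasting period

Phrase 1 ends with a half cadence (weaker) and phrase 2 with an imperfect authentic cadence (stronger): antecedent + consequent = a period.
The two phrases open with different material (x / y), so the period is contrasting.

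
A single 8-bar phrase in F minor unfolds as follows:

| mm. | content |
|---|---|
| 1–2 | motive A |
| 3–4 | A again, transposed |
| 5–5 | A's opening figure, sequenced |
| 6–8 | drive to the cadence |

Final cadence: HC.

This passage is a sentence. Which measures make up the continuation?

measures 5–8

After the presentation (mm. 1–4), the continuation covers the fragmentation through the cadence: bars 5–8.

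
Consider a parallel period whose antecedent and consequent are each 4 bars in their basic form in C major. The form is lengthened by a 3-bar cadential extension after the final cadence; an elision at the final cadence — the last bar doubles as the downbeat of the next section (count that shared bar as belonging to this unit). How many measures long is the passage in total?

Basic parallel period: 4 + 4 = 8 bars.
8 (basic form) + 3 (cadential extension) = 11.
The elision shares a bar with the next section but does not change this unit's count.

11 measures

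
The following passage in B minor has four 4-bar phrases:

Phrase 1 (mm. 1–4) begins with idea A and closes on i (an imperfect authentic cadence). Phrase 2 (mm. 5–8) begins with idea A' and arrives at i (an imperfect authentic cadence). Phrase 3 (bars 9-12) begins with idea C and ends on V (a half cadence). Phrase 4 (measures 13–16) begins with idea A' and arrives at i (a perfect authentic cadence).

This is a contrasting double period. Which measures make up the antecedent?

In a double period the first pair of phrases (ending imperfect authentic cadence) is the large antecedent and the second pair (ending perfect authentic cadence) is the large consequent; the antecedent is measures 1–8.

measures 1–8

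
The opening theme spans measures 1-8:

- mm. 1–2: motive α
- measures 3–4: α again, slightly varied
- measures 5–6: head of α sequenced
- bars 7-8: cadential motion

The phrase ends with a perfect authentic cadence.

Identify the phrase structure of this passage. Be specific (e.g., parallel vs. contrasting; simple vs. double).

Basic idea (measures 1–2) + its repetition (mm. 3–4) form the presentation; fragmentation and cadence (mm. 5–8) form the continuation — the 8-bar whole is a sentence.

sentence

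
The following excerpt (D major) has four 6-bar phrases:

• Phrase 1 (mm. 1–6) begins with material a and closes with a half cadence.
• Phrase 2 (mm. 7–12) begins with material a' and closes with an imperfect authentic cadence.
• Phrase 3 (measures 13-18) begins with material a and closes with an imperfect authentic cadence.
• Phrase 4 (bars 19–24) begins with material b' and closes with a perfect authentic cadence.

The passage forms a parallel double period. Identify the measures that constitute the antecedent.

measures 1–12

In a double period the four phrases pair into a large antecedent (phrases 1–2, ending imperfect authentic cadence) and a large consequent (phrases 3–4, ending perfect authentic cadence). The antecedent spans measures 1–12.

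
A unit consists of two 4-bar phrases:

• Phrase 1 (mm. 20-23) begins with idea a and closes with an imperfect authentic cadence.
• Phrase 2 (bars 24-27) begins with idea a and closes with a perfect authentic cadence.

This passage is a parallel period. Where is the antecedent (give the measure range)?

The antecedent is the phrase ending with the weaker cadence (imperfect authentic cadence, phrase 1) and the consequent the one ending more conclusively (perfect authentic cadence, phrase 2); the antecedent is measures 20-23.

measures 20–23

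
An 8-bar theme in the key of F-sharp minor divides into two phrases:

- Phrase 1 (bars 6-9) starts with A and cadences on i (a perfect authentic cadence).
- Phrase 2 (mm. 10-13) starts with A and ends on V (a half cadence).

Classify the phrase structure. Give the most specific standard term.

phrase group

The second phrase closes with a half cadence, which is not stronger than the first phrase's perfect authentic cadence; without a weak→strong cadential pair there is no antecedent–consequent relationship, so this is a phrase group rather than a period.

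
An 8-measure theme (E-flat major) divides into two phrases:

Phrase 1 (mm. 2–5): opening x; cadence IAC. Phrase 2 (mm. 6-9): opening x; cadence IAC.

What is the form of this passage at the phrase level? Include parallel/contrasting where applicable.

Both phrases have the same opening (x) and the same cadence (imperfect authentic cadence): the second is a restatement, not a consequent, so this is a repeated phrase rather than a period.

repeated phrase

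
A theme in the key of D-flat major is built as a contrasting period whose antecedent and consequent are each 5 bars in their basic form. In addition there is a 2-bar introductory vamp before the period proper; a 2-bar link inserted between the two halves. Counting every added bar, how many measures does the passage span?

Basic contrasting period: 5 + 5 = 10 bars.
10 (basic form) + 2 (introduction) + 2 (link) = 14.

14 measures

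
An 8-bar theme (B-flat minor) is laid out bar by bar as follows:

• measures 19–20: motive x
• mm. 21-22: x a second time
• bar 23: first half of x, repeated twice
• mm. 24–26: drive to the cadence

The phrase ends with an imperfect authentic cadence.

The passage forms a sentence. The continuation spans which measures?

measures 23–26

After the presentation (bars 19-22), the continuation covers the fragmentation through the cadence: mm. 23–26.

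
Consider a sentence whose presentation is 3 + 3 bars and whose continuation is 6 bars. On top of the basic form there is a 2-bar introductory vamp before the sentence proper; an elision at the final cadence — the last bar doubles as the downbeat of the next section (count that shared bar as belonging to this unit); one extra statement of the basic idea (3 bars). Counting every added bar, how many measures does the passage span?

Basic sentence: 3 + 3 + 6 = 12 bars.
12 (basic form) + 2 (introduction) + 3 (extra statement) = 17.
The elision shares a bar with the next section but does not change this unit's count.

17 measures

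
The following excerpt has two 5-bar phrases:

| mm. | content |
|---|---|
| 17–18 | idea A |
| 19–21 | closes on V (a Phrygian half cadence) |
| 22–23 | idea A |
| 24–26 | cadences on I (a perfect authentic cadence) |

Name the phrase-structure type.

Phrase 1 ends with a Phrygian half cadence (weaker) and phrase 2 with a perfect authentic cadence (stronger): antecedent + consequent = a period.
The two phrases open with the same material (A / A), so the period is parallel.

parallel period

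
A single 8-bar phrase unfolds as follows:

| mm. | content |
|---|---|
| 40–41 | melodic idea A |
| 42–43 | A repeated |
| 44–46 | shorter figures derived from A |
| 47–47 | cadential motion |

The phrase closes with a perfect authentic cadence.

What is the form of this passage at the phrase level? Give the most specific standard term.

sentence

Basic idea (measures 40–41) + its repetition (measures 42–43) form the presentation; fragmentation and cadence (mm. 44–47) form the continuation — the 8-bar whole is a sentence.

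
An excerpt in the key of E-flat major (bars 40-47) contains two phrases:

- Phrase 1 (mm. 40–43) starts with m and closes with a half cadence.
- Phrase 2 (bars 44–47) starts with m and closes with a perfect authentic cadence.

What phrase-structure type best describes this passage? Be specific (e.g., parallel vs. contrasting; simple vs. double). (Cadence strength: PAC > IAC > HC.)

Phrase 1 ends with a half cadence (weaker) and phrase 2 with a perfect authentic cadence (stronger): antecedent + consequent = a period.
The two phrases open with the same material (m / m), so the period is parallel.

parallel period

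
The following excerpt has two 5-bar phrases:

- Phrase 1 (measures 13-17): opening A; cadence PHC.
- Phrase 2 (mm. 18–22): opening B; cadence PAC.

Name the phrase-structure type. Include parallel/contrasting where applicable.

Phrase 1 ends with a Phrygian half cadence (weaker) and phrase 2 with a perfect authentic cadence (stronger): antecedent + consequent = a period.
The two phrases open with different material (A / B), so the period is contrasting.

contrasting period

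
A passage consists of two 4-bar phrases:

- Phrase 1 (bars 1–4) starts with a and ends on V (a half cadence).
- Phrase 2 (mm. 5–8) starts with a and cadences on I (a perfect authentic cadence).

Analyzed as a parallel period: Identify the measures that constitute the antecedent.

measures 1–4

The antecedent is the phrase ending with the weaker cadence (half cadence, phrase 1) and the consequent the one ending more conclusively (perfect authentic cadence, phrase 2); the antecedent is mm. 1–4.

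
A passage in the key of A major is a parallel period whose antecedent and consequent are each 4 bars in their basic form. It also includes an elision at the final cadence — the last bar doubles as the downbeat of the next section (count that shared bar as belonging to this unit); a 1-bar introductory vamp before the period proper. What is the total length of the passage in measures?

9 measures

Basic parallel period: 4 + 4 = 8 bars.
8 (basic form) + 1 (introduction) = 9.
The elision shares a bar with the next section but does not change this unit's count.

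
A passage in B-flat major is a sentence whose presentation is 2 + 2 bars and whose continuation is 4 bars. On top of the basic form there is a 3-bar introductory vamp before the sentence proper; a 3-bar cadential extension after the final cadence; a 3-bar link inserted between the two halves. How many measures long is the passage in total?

17 measures

Basic sentence: 2 + 2 + 4 = 8 bars.
8 (basic form) + 3 (introduction) + 3 (cadential extension) + 3 (link) = 17.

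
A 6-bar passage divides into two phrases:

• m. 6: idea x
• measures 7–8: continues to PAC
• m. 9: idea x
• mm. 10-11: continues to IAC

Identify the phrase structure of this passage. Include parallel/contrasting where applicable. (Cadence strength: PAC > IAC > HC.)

The second phrase closes with an imperfect authentic cadence, which is not stronger than the first phrase's perfect authentic cadence; without a weak→strong cadential pair there is no antecedent–consequent relationship, so this is a phrase group rather than a period.

phrase group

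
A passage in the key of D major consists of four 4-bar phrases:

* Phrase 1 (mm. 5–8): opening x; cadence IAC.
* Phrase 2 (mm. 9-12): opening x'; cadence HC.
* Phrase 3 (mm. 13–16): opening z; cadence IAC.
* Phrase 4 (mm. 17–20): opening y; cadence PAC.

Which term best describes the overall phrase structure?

Four phrases in two halves: the first half (bars 5–12) ends with a half cadence, the second (measures 13–20) with a perfect authentic cadence — a large antecedent–consequent pair, i.e. a double period.
Phrase 3 begins with different material from phrase 1, making it contrasting.

contrasting double period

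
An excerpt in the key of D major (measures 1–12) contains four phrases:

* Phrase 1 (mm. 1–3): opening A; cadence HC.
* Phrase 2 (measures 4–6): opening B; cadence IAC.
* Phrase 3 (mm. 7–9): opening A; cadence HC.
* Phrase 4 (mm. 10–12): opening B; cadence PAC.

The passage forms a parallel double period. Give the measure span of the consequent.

measures 7–12

In a double period the first pair of phrases (ending imperfect authentic cadence) is the large antecedent and the second pair (ending perfect authentic cadence) is the large consequent; the consequent is measures 7–12.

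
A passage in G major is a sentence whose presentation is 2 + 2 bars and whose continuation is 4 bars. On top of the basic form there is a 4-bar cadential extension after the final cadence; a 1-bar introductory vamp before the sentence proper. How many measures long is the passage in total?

Basic sentence: 2 + 2 + 4 = 8 bars.
8 (basic form) + 4 (cadential extension) + 1 (introduction) = 13.

13 measures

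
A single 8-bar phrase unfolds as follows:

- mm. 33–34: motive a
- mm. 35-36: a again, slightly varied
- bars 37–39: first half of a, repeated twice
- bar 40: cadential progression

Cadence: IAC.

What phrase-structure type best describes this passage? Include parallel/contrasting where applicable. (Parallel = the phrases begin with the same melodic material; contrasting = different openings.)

Basic idea (mm. 33–34) + its repetition (bars 35-36) form the presentation; fragmentation and cadence (bars 37-40) form the continuation — the 8-bar whole is a sentence.

sentence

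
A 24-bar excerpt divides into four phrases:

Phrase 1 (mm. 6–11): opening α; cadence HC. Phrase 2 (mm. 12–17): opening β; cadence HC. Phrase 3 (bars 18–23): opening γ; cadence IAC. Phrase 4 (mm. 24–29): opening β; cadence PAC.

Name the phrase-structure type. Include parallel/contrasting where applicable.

Four phrases in two halves: the first half (measures 6–17) ends with a half cadence, the second (measures 18–29) with a perfect authentic cadence — a large antecedent–consequent pair, i.e. a double period.
Phrase 3 begins with different material from phrase 1, making it contrasting.

contrasting double period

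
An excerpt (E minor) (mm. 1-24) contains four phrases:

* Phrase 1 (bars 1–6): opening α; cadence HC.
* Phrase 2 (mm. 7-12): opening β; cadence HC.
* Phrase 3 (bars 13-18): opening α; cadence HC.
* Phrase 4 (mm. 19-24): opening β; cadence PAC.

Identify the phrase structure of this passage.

parallel double period

Four phrases in two halves: the first half (mm. 1–12) ends with a half cadence, the second (mm. 13-24) with a perfect authentic cadence — a large antecedent–consequent pair, i.e. a double period.
Phrase 3 begins with the same material as phrase 1, making it parallel.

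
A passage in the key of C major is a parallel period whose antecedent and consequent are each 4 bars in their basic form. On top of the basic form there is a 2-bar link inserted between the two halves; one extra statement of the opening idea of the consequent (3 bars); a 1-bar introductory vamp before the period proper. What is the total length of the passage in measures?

Basic parallel period: 4 + 4 = 8 bars.
8 (basic form) + 2 (link) + 3 (extra statement) + 1 (introduction) = 14.

14 measures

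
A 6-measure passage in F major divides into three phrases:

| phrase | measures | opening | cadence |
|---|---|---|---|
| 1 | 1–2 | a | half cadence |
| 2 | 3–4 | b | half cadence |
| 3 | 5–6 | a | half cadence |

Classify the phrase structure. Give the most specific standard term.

phrase group

The final phrase closes with a half cadence, which is not stronger than the preceding half cadence; the 3 phrases lack an overall antecedent–consequent design and so form a phrase group.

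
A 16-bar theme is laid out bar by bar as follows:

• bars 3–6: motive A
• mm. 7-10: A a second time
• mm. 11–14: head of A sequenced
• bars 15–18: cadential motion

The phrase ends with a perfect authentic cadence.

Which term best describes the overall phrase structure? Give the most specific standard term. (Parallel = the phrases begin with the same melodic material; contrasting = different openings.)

sentence

Basic idea (mm. 3–6) + its repetition (mm. 7-10) form the presentation; fragmentation and cadence (mm. 11–18) form the continuation — the 16-bar whole is a sentence.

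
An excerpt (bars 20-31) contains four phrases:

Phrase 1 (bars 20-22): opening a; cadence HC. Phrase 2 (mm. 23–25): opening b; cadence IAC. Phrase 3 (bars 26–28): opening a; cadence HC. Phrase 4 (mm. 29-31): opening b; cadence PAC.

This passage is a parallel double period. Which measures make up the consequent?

In a double period the four phrases pair into a large antecedent (phrases 1–2, ending imperfect authentic cadence) and a large consequent (phrases 3–4, ending perfect authentic cadence). The consequent spans measures 26-31.

measures 26–31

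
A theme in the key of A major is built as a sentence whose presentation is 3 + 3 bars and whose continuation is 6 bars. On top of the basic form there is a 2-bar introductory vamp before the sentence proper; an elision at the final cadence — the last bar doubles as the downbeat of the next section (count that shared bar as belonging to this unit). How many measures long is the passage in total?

14 measures

Basic sentence: 3 + 3 + 6 = 12 bars.
12 (basic form) + 2 (introduction) = 14.
The elision shares a bar with the next section but does not change this unit's count.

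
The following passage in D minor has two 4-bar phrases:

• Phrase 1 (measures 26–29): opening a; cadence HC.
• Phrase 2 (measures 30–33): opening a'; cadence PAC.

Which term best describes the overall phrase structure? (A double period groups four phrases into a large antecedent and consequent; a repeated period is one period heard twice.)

Phrase 1 ends with a half cadence (weaker) and phrase 2 with a perfect authentic cadence (stronger): antecedent + consequent = a period.
The two phrases open with the same material (a / a'), so the period is parallel.

parallel period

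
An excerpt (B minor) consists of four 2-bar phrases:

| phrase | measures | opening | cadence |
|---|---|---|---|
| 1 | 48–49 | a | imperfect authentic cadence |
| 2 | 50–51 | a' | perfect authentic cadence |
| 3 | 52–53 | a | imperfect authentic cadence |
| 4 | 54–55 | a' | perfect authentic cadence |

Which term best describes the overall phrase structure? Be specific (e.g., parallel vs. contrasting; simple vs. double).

The cadence pattern IAC–PAC–IAC–PAC is weak–strong twice, and phrases 3–4 restate phrases 1–2: a period heard twice, not a double period (which would end weakly at phrase 2).

repeated period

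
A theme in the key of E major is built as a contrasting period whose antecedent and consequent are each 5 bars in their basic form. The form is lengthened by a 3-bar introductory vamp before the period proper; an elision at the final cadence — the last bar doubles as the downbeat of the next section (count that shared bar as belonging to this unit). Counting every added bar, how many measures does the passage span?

13 measures

Basic contrasting period: 5 + 5 = 10 bars.
10 (basic form) + 3 (introduction) = 13.
The elision shares a bar with the next section but does not change this unit's count.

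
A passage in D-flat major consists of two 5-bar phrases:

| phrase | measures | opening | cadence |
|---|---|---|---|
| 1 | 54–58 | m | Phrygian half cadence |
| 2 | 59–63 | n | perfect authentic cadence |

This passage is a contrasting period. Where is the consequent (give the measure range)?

measures 59–63

The antecedent is the phrase ending with the weaker cadence (Phrygian half cadence, phrase 1) and the consequent the one ending more conclusively (perfect authentic cadence, phrase 2); the consequent is mm. 59–63.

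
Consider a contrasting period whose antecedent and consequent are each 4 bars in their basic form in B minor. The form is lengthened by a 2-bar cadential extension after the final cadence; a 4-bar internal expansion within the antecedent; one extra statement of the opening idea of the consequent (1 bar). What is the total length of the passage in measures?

15 measures

Basic contrasting period: 4 + 4 = 8 bars.
8 (basic form) + 2 (cadential extension) + 4 (internal expansion) + 1 (extra statement) = 15.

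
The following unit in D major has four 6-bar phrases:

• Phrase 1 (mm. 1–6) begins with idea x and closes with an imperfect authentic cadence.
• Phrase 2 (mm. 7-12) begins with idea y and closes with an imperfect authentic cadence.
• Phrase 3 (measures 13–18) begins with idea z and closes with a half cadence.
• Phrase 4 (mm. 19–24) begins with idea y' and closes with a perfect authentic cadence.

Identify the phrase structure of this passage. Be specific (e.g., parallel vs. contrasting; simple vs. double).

Four phrases in two halves: the first half (mm. 1–12) ends with an imperfect authentic cadence, the second (mm. 13-24) with a perfect authentic cadence — a large antecedent–consequent pair, i.e. a double period.
Phrase 3 begins with different material from phrase 1, making it contrasting.

contrasting double period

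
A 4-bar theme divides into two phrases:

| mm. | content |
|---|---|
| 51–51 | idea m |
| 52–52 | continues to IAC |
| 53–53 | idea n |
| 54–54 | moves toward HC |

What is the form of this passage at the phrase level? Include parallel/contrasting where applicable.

phrase group

The second phrase closes with a half cadence, which is not stronger than the first phrase's imperfect authentic cadence; without a weak→strong cadential pair there is no antecedent–consequent relationship, so this is a phrase group rather than a period.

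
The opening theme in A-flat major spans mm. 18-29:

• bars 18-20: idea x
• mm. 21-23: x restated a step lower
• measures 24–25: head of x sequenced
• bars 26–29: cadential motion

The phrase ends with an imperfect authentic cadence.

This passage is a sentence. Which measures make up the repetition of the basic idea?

measures 21–23

The presentation of a sentence is the basic idea (mm. 18–20) plus its repetition (mm. 21–23); the repetition of the basic idea is therefore mm. 21-23.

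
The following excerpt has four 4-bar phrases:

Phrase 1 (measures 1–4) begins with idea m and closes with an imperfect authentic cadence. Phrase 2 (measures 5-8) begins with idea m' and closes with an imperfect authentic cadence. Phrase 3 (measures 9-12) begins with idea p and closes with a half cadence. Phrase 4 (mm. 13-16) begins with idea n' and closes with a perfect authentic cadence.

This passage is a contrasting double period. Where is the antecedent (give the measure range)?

In a double period the four phrases pair into a large antecedent (phrases 1–2, ending imperfect authentic cadence) and a large consequent (phrases 3–4, ending perfect authentic cadence). The antecedent spans mm. 1–8.

measures 1–8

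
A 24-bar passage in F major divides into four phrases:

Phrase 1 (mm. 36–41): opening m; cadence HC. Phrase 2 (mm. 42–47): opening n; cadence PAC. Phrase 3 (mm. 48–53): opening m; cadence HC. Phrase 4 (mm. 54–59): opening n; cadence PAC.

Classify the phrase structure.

The cadence pattern HC–PAC–HC–PAC is weak–strong twice, and phrases 3–4 restate phrases 1–2: a period heard twice, not a double period (which would end weakly at phrase 2).

repeated period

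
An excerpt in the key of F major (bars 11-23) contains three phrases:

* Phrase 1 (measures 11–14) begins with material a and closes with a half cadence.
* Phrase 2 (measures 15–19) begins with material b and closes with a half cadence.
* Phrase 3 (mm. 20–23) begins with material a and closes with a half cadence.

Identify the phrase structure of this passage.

phrase group

The final phrase closes with a half cadence, which is not stronger than the preceding half cadence; the 3 phrases lack an overall antecedent–consequent design and so form a phrase group.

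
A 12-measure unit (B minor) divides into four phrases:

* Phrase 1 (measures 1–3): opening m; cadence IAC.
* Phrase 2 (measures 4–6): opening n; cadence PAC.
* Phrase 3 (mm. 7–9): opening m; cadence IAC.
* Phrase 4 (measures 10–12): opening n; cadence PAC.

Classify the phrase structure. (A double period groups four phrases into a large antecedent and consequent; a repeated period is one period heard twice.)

repeated period

The cadence pattern IAC–PAC–IAC–PAC is weak–strong twice, and phrases 3–4 restate phrases 1–2: a period heard twice, not a double period (which would end weakly at phrase 2).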